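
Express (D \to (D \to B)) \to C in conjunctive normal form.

(D \to (D \to B)) \to C
⇔ \lnot (D \to (D \to B)) \lor C   [eliminate \to]
⇔ \lnot (\lnot D \lor (D \to B)) \lor C   [eliminate \to]
⇔ \lnot (\lnot D \lor \lnot D \lor B) \lor C   [eliminate \to]
⇔ (\lnot \lnot D \land \lnot \lnot D \land \lnot B) \lor C   [De Morgan]
⇔ (D \land \lnot \lnot D \land \lnot B) \lor C   [double negation]
⇔ (D \land D \land \lnot B) \lor C   [double negation]
⇔ (D \lor C) \land (D \lor C) \land (\lnot B \lor C)   [distribute \lor over \land]
⇔ (D \lor C) \land (\lnot B \lor C)   [simplify]

(D \lor C) \land (\lnot B \lor C)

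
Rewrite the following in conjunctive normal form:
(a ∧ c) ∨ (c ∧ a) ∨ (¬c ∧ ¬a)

(a ∨ ¬c) ∧ (c ∨ ¬a)

(a ∧ c) ∨ (c ∧ a) ∨ (¬c ∧ ¬a)
⇔ (a ∨ c ∨ ¬c) ∧ (a ∨ c ∨ ¬a) ∧ (a ∨ a ∨ ¬c) ∧ (a ∨ a ∨ ¬a) ∧ (c ∨ c ∨ ¬c) ∧ (c ∨ c ∨ ¬a) ∧ (c ∨ a ∨ ¬c) ∧ (c ∨ a ∨ ¬a)
⇔ (a ∨ ¬c) ∧ (c ∨ ¬a)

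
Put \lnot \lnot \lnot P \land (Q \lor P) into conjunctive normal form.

\lnot \lnot \lnot P \land (Q \lor P)
≡ \lnot P \land (Q \lor P)   — double negation

\lnot P \land (Q \lor P)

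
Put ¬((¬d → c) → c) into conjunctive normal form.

(d ∨ c) ∧ ¬c

¬((¬d → c) → c)
≡ ¬(¬(¬d → c) ∨ c)   [eliminate →]
≡ ¬(¬(¬¬d ∨ c) ∨ c)   [eliminate →]
≡ ¬¬(¬¬d ∨ c) ∧ ¬c   [De Morgan]
≡ (¬¬d ∨ c) ∧ ¬c   [double negation]
≡ (d ∨ c) ∧ ¬c   [double negation]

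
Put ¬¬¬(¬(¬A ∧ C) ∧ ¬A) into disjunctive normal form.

¬A ∧ C ∨ A

¬¬¬(¬(¬A ∧ C) ∧ ¬A)
⇔ ¬(¬(¬A ∧ C) ∧ ¬A)
⇔ ¬¬(¬A ∧ C) ∨ ¬¬A
⇔ ¬A ∧ C ∨ ¬¬A
⇔ ¬A ∧ C ∨ A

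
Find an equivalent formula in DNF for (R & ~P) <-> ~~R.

~R | (R & ~P)

(R & ~P) <-> ~~R
= ((R & ~P) -> ~~R) & (~~R -> (R & ~P))   — eliminate <->
= (~(R & ~P) | ~~R) & (~~R -> (R & ~P))   — eliminate ->
= (~(R & ~P) | ~~R) & (~~~R | (R & ~P))   — eliminate ->
= (~R | ~~P | ~~R) & (~~~R | (R & ~P))   — De Morgan
= (~R | P | ~~R) & (~~~R | (R & ~P))   — double negation
= (~R | P | R) & (~~~R | (R & ~P))   — double negation
= (~R | P | R) & (~R | (R & ~P))   — double negation
= (~R & ~R) | (~R & R & ~P) | (P & ~R) | (P & R & ~P) | (R & ~R) | (R & R & ~P)   — distribute & over |
= ~R | (R & ~P)   — simplify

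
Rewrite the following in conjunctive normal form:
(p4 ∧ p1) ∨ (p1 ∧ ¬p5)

(p4 ∨ ¬p5) ∧ p1

(p4 ∧ p1) ∨ (p1 ∧ ¬p5)
⇔ (p4 ∨ p1) ∧ (p4 ∨ ¬p5) ∧ (p1 ∨ p1) ∧ (p1 ∨ ¬p5)
⇔ (p4 ∨ ¬p5) ∧ p1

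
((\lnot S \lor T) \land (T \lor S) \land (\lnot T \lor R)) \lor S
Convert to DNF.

(T \land R) \lor S

((\lnot S \lor T) \land (T \lor S) \land (\lnot T \lor R)) \lor S
≡ (\lnot S \land T \land \lnot T) \lor (\lnot S \land T \land R) \lor (\lnot S \land S \land \lnot T) \lor (\lnot S \land S \land R) \lor (T \land T \land \lnot T) \lor (T \land T \land R) \lor (T \land S \land \lnot T) \lor (T \land S \land R) \lor S   — distribute \land over \lor
≡ (T \land R) \lor S   — simplify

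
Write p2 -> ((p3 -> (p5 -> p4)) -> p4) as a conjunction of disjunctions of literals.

(~p2 | p3 | p4) & (~p2 | p5 | p4)

p2 -> ((p3 -> (p5 -> p4)) -> p4)
⇔ ~p2 | ((p3 -> (p5 -> p4)) -> p4)   [eliminate ->]
⇔ ~p2 | ~(p3 -> (p5 -> p4)) | p4   [eliminate ->]
⇔ ~p2 | ~(~p3 | (p5 -> p4)) | p4   [eliminate ->]
⇔ ~p2 | ~(~p3 | ~p5 | p4) | p4   [eliminate ->]
⇔ ~p2 | (~~p3 & ~~p5 & ~p4) | p4   [De Morgan]
⇔ ~p2 | (p3 & ~~p5 & ~p4) | p4   [double negation]
⇔ ~p2 | (p3 & p5 & ~p4) | p4   [double negation]
⇔ (~p2 | p3 | p4) & (~p2 | p5 | p4) & (~p2 | ~p4 | p4)   [distribute | over &]
⇔ (~p2 | p3 | p4) & (~p2 | p5 | p4)   [simplify]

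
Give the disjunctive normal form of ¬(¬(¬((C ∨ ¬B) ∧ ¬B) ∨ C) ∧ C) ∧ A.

¬(¬(¬((C ∨ ¬B) ∧ ¬B) ∨ C) ∧ C) ∧ A
= (¬¬(¬((C ∨ ¬B) ∧ ¬B) ∨ C) ∨ ¬C) ∧ A   (De Morgan)
= (¬((C ∨ ¬B) ∧ ¬B) ∨ C ∨ ¬C) ∧ A   (double negation)
= (¬(C ∨ ¬B) ∨ ¬¬B ∨ C ∨ ¬C) ∧ A   (De Morgan)
= ((¬C ∧ ¬¬B) ∨ ¬¬B ∨ C ∨ ¬C) ∧ A   (De Morgan)
= ((¬C ∧ B) ∨ ¬¬B ∨ C ∨ ¬C) ∧ A   (double negation)
= ((¬C ∧ B) ∨ B ∨ C ∨ ¬C) ∧ A   (double negation)
= (¬C ∧ B ∧ A) ∨ (B ∧ A) ∨ (C ∧ A) ∨ (¬C ∧ A)   (distribute ∧ over ∨)
= (B ∧ A) ∨ (C ∧ A) ∨ (¬C ∧ A)   (simplify)

(B ∧ A) ∨ (C ∧ A) ∨ (¬C ∧ A)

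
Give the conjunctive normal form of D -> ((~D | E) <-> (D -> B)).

(~D | ~E | B) & (~D | ~B | E)

D -> ((~D | E) <-> (D -> B))
≡ ~D | ((~D | E) <-> (D -> B))
≡ ~D | (((~D | E) -> (D -> B)) & ((D -> B) -> (~D | E)))
≡ ~D | ((~(~D | E) | (D -> B)) & ((D -> B) -> (~D | E)))
≡ ~D | ((~(~D | E) | ~D | B) & ((D -> B) -> (~D | E)))
≡ ~D | ((~(~D | E) | ~D | B) & (~(D -> B) | ~D | E))
≡ ~D | ((~(~D | E) | ~D | B) & (~(~D | B) | ~D | E))
≡ ~D | (((~~D & ~E) | ~D | B) & (~(~D | B) | ~D | E))
≡ ~D | (((D & ~E) | ~D | B) & (~(~D | B) | ~D | E))
≡ ~D | (((D & ~E) | ~D | B) & ((~~D & ~B) | ~D | E))
≡ ~D | (((D & ~E) | ~D | B) & ((D & ~B) | ~D | E))
≡ (~D | D | ~D | B) & (~D | ~E | ~D | B) & (~D | D | ~D | E) & (~D | ~B | ~D | E)
≡ (~D | ~E | B) & (~D | ~B | E)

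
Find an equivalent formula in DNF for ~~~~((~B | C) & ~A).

~~~~((~B | C) & ~A)
≡ ~~((~B | C) & ~A)
≡ (~B | C) & ~A
≡ (~B & ~A) | (C & ~A)

(~B & ~A) | (C & ~A)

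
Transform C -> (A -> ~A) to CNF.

C -> (A -> ~A)
= ~C | (A -> ~A)
= ~C | ~A | ~A
= ~C | ~A

~C | ~A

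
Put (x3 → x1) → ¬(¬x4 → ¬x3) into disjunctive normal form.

(x3 ∧ ¬x1) ∨ (¬x4 ∧ x3)

(x3 → x1) → ¬(¬x4 → ¬x3)
= ¬(x3 → x1) ∨ ¬(¬x4 → ¬x3)   — eliminate →
= ¬(¬x3 ∨ x1) ∨ ¬(¬x4 → ¬x3)   — eliminate →
= ¬(¬x3 ∨ x1) ∨ ¬(¬¬x4 ∨ ¬x3)   — eliminate →
= (¬¬x3 ∧ ¬x1) ∨ ¬(¬¬x4 ∨ ¬x3)   — De Morgan
= (x3 ∧ ¬x1) ∨ ¬(¬¬x4 ∨ ¬x3)   — double negation
= (x3 ∧ ¬x1) ∨ (¬¬¬x4 ∧ ¬¬x3)   — De Morgan
= (x3 ∧ ¬x1) ∨ (¬x4 ∧ ¬¬x3)   — double negation
= (x3 ∧ ¬x1) ∨ (¬x4 ∧ x3)   — double negation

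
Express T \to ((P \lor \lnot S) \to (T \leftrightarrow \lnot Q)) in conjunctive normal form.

T \to ((P \lor \lnot S) \to (T \leftrightarrow \lnot Q))
⇔ \lnot T \lor ((P \lor \lnot S) \to (T \leftrightarrow \lnot Q))   [eliminate \to]
⇔ \lnot T \lor \lnot (P \lor \lnot S) \lor (T \leftrightarrow \lnot Q)   [eliminate \to]
⇔ \lnot T \lor \lnot (P \lor \lnot S) \lor ((T \to \lnot Q) \land (\lnot Q \to T))   [eliminate \leftrightarrow]
⇔ \lnot T \lor \lnot (P \lor \lnot S) \lor ((\lnot T \lor \lnot Q) \land (\lnot Q \to T))   [eliminate \to]
⇔ \lnot T \lor \lnot (P \lor \lnot S) \lor ((\lnot T \lor \lnot Q) \land (\lnot \lnot Q \lor T))   [eliminate \to]
⇔ \lnot T \lor (\lnot P \land \lnot \lnot S) \lor ((\lnot T \lor \lnot Q) \land (\lnot \lnot Q \lor T))   [De Morgan]
⇔ \lnot T \lor (\lnot P \land S) \lor ((\lnot T \lor \lnot Q) \land (\lnot \lnot Q \lor T))   [double negation]
⇔ \lnot T \lor (\lnot P \land S) \lor ((\lnot T \lor \lnot Q) \land (Q \lor T))   [double negation]
⇔ (\lnot T \lor \lnot P \lor \lnot T \lor \lnot Q) \land (\lnot T \lor \lnot P \lor Q \lor T) \land (\lnot T \lor S \lor \lnot T \lor \lnot Q) \land (\lnot T \lor S \lor Q \lor T)   [distribute \lor over \land]
⇔ (\lnot T \lor \lnot P \lor \lnot Q) \land (\lnot T \lor S \lor \lnot Q)   [simplify]

(\lnot T \lor \lnot P \lor \lnot Q) \land (\lnot T \lor S \lor \lnot Q)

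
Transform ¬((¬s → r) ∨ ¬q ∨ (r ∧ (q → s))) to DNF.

¬s ∧ ¬r ∧ q

¬((¬s → r) ∨ ¬q ∨ (r ∧ (q → s)))
= ¬(¬¬s ∨ r ∨ ¬q ∨ (r ∧ (q → s)))   — eliminate →
= ¬(¬¬s ∨ r ∨ ¬q ∨ (r ∧ (¬q ∨ s)))   — eliminate →
= ¬¬¬s ∧ ¬r ∧ ¬¬q ∧ ¬(r ∧ (¬q ∨ s))   — De Morgan
= ¬s ∧ ¬r ∧ ¬¬q ∧ ¬(r ∧ (¬q ∨ s))   — double negation
= ¬s ∧ ¬r ∧ q ∧ ¬(r ∧ (¬q ∨ s))   — double negation
= ¬s ∧ ¬r ∧ q ∧ (¬r ∨ ¬(¬q ∨ s))   — De Morgan
= ¬s ∧ ¬r ∧ q ∧ (¬r ∨ (¬¬q ∧ ¬s))   — De Morgan
= ¬s ∧ ¬r ∧ q ∧ (¬r ∨ (q ∧ ¬s))   — double negation
= (¬s ∧ ¬r ∧ q ∧ ¬r) ∨ (¬s ∧ ¬r ∧ q ∧ q ∧ ¬s)   — distribute ∧ over ∨
= ¬s ∧ ¬r ∧ q   — simplify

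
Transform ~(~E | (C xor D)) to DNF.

(E & ~C & ~D) | (E & D & C)

~(~E | (C xor D))
⇔ ~(~E | (C & ~D) | (~C & D))
⇔ ~~E & ~(C & ~D) & ~(~C & D)
⇔ E & ~(C & ~D) & ~(~C & D)
⇔ E & (~C | ~~D) & ~(~C & D)
⇔ E & (~C | D) & ~(~C & D)
⇔ E & (~C | D) & (~~C | ~D)
⇔ E & (~C | D) & (C | ~D)
⇔ (E & ~C & C) | (E & ~C & ~D) | (E & D & C) | (E & D & ~D)
⇔ (E & ~C & ~D) | (E & D & C)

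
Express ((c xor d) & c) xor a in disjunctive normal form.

((c xor d) & c) xor a
⇔ ((c xor d) & c & ~a) | (~((c xor d) & c) & a)
⇔ (((c & ~d) | (~c & d)) & c & ~a) | (~((c xor d) & c) & a)
⇔ (((c & ~d) | (~c & d)) & c & ~a) | (~(((c & ~d) | (~c & d)) & c) & a)
⇔ (((c & ~d) | (~c & d)) & c & ~a) | ((~((c & ~d) | (~c & d)) | ~c) & a)
⇔ (((c & ~d) | (~c & d)) & c & ~a) | (((~(c & ~d) & ~(~c & d)) | ~c) & a)
⇔ (((c & ~d) | (~c & d)) & c & ~a) | ((((~c | ~~d) & ~(~c & d)) | ~c) & a)
⇔ (((c & ~d) | (~c & d)) & c & ~a) | ((((~c | d) & ~(~c & d)) | ~c) & a)
⇔ (((c & ~d) | (~c & d)) & c & ~a) | ((((~c | d) & (~~c | ~d)) | ~c) & a)
⇔ (((c & ~d) | (~c & d)) & c & ~a) | ((((~c | d) & (c | ~d)) | ~c) & a)
⇔ (c & ~d & c & ~a) | (~c & d & c & ~a) | (~c & c & a) | (~c & ~d & a) | (d & c & a) | (d & ~d & a) | (~c & a)
⇔ (c & ~d & ~a) | (d & c & a) | (~c & a)

(c & ~d & ~a) | (d & c & a) | (~c & a)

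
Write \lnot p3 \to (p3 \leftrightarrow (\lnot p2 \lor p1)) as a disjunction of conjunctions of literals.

\lnot p3 \to (p3 \leftrightarrow (\lnot p2 \lor p1))
≡ \lnot \lnot p3 \lor (p3 \leftrightarrow (\lnot p2 \lor p1))   [eliminate \to]
≡ \lnot \lnot p3 \lor ((p3 \to (\lnot p2 \lor p1)) \land ((\lnot p2 \lor p1) \to p3))   [eliminate \leftrightarrow]
≡ \lnot \lnot p3 \lor ((\lnot p3 \lor \lnot p2 \lor p1) \land ((\lnot p2 \lor p1) \to p3))   [eliminate \to]
≡ \lnot \lnot p3 \lor ((\lnot p3 \lor \lnot p2 \lor p1) \land (\lnot (\lnot p2 \lor p1) \lor p3))   [eliminate \to]
≡ p3 \lor ((\lnot p3 \lor \lnot p2 \lor p1) \land (\lnot (\lnot p2 \lor p1) \lor p3))   [double negation]
≡ p3 \lor ((\lnot p3 \lor \lnot p2 \lor p1) \land ((\lnot \lnot p2 \land \lnot p1) \lor p3))   [De Morgan]
≡ p3 \lor ((\lnot p3 \lor \lnot p2 \lor p1) \land ((p2 \land \lnot p1) \lor p3))   [double negation]
≡ p3 \lor (\lnot p3 \land p2 \land \lnot p1) \lor (\lnot p3 \land p3) \lor (\lnot p2 \land p2 \land \lnot p1) \lor (\lnot p2 \land p3) \lor (p1 \land p2 \land \lnot p1) \lor (p1 \land p3)   [distribute \land over \lor]
≡ p3 \lor (\lnot p3 \land p2 \land \lnot p1)   [simplify]

p3 \lor (\lnot p3 \land p2 \land \lnot p1)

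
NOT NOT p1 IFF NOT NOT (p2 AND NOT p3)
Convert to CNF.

NOT NOT p1 IFF NOT NOT (p2 AND NOT p3)
⇔ (NOT NOT p1 IMPLIES NOT NOT (p2 AND NOT p3)) AND (NOT NOT (p2 AND NOT p3) IMPLIES NOT NOT p1)   — eliminate IFF
⇔ (NOT NOT NOT p1 OR NOT NOT (p2 AND NOT p3)) AND (NOT NOT (p2 AND NOT p3) IMPLIES NOT NOT p1)   — eliminate IMPLIES
⇔ (NOT NOT NOT p1 OR NOT NOT (p2 AND NOT p3)) AND (NOT NOT NOT (p2 AND NOT p3) OR NOT NOT p1)   — eliminate IMPLIES
⇔ (NOT p1 OR NOT NOT (p2 AND NOT p3)) AND (NOT NOT NOT (p2 AND NOT p3) OR NOT NOT p1)   — double negation
⇔ (NOT p1 OR (p2 AND NOT p3)) AND (NOT NOT NOT (p2 AND NOT p3) OR NOT NOT p1)   — double negation
⇔ (NOT p1 OR (p2 AND NOT p3)) AND (NOT (p2 AND NOT p3) OR NOT NOT p1)   — double negation
⇔ (NOT p1 OR (p2 AND NOT p3)) AND (NOT p2 OR NOT NOT p3 OR NOT NOT p1)   — De Morgan
⇔ (NOT p1 OR (p2 AND NOT p3)) AND (NOT p2 OR p3 OR NOT NOT p1)   — double negation
⇔ (NOT p1 OR (p2 AND NOT p3)) AND (NOT p2 OR p3 OR p1)   — double negation
⇔ (NOT p1 OR p2) AND (NOT p1 OR NOT p3) AND (NOT p2 OR p3 OR p1)   — distribute OR over AND

(NOT p1 OR p2) AND (NOT p1 OR NOT p3) AND (NOT p2 OR p3 OR p1)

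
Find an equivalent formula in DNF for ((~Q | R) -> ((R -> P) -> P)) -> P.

(~Q & ~R & ~P) | P

((~Q | R) -> ((R -> P) -> P)) -> P
≡ ~((~Q | R) -> ((R -> P) -> P)) | P   [eliminate ->]
≡ ~(~(~Q | R) | ((R -> P) -> P)) | P   [eliminate ->]
≡ ~(~(~Q | R) | ~(R -> P) | P) | P   [eliminate ->]
≡ ~(~(~Q | R) | ~(~R | P) | P) | P   [eliminate ->]
≡ (~~(~Q | R) & ~~(~R | P) & ~P) | P   [De Morgan]
≡ ((~Q | R) & ~~(~R | P) & ~P) | P   [double negation]
≡ ((~Q | R) & (~R | P) & ~P) | P   [double negation]
≡ (~Q & ~R & ~P) | (~Q & P & ~P) | (R & ~R & ~P) | (R & P & ~P) | P   [distribute & over |]
≡ (~Q & ~R & ~P) | P   [simplify]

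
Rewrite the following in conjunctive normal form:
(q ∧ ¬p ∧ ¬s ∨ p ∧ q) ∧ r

q ∧ (¬s ∨ p) ∧ r

(q ∧ ¬p ∧ ¬s ∨ p ∧ q) ∧ r
⇔ (q ∨ p) ∧ (q ∨ q) ∧ (¬p ∨ p) ∧ (¬p ∨ q) ∧ (¬s ∨ p) ∧ (¬s ∨ q) ∧ r
⇔ q ∧ (¬s ∨ p) ∧ r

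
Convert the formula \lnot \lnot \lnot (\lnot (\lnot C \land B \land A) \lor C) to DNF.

\lnot C \land B \land A

\lnot \lnot \lnot (\lnot (\lnot C \land B \land A) \lor C)
≡ \lnot (\lnot (\lnot C \land B \land A) \lor C)
≡ \lnot \lnot (\lnot C \land B \land A) \land \lnot C
≡ \lnot C \land B \land A \land \lnot C
≡ \lnot C \land B \land A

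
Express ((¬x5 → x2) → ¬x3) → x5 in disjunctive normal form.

(x2 ∧ x3) ∨ x5

((¬x5 → x2) → ¬x3) → x5
= ¬((¬x5 → x2) → ¬x3) ∨ x5
= ¬(¬(¬x5 → x2) ∨ ¬x3) ∨ x5
= ¬(¬(¬¬x5 ∨ x2) ∨ ¬x3) ∨ x5
= (¬¬(¬¬x5 ∨ x2) ∧ ¬¬x3) ∨ x5
= ((¬¬x5 ∨ x2) ∧ ¬¬x3) ∨ x5
= ((x5 ∨ x2) ∧ ¬¬x3) ∨ x5
= ((x5 ∨ x2) ∧ x3) ∨ x5
= (x5 ∧ x3) ∨ (x2 ∧ x3) ∨ x5
= (x2 ∧ x3) ∨ x5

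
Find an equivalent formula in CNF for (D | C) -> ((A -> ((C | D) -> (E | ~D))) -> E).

(D | C) -> ((A -> ((C | D) -> (E | ~D))) -> E)
≡ ~(D | C) | ((A -> ((C | D) -> (E | ~D))) -> E)   [eliminate ->]
≡ ~(D | C) | ~(A -> ((C | D) -> (E | ~D))) | E   [eliminate ->]
≡ ~(D | C) | ~(~A | ((C | D) -> (E | ~D))) | E   [eliminate ->]
≡ ~(D | C) | ~(~A | ~(C | D) | E | ~D) | E   [eliminate ->]
≡ (~D & ~C) | ~(~A | ~(C | D) | E | ~D) | E   [De Morgan]
≡ (~D & ~C) | (~~A & ~~(C | D) & ~E & ~~D) | E   [De Morgan]
≡ (~D & ~C) | (A & ~~(C | D) & ~E & ~~D) | E   [double negation]
≡ (~D & ~C) | (A & (C | D) & ~E & ~~D) | E   [double negation]
≡ (~D & ~C) | (A & (C | D) & ~E & D) | E   [double negation]
≡ (~D | A | E) & (~D | C | D | E) & (~D | ~E | E) & (~D | D | E) & (~C | A | E) & (~C | C | D | E) & (~C | ~E | E) & (~C | D | E)   [distribute | over &]
≡ (~D | A | E) & (~C | A | E) & (~C | D | E)   [simplify]

(~D | A | E) & (~C | A | E) & (~C | D | E)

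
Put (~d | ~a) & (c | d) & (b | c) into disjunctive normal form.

(~d | ~a) & (c | d) & (b | c)
≡ (~d & c & b) | (~d & c & c) | (~d & d & b) | (~d & d & c) | (~a & c & b) | (~a & c & c) | (~a & d & b) | (~a & d & c)   — distribute & over |
≡ (~d & c) | (~a & c) | (~a & d & b)   — simplify

(~d & c) | (~a & c) | (~a & d & b)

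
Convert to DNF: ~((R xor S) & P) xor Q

~((R xor S) & P) xor Q
≡ (~((R xor S) & P) & ~Q) | (~~((R xor S) & P) & Q)   [expand xor]
≡ (~(((R & ~S) | (~R & S)) & P) & ~Q) | (~~((R xor S) & P) & Q)   [expand xor]
≡ (~(((R & ~S) | (~R & S)) & P) & ~Q) | (~~(((R & ~S) | (~R & S)) & P) & Q)   [expand xor]
≡ ((~((R & ~S) | (~R & S)) | ~P) & ~Q) | (~~(((R & ~S) | (~R & S)) & P) & Q)   [De Morgan]
≡ (((~(R & ~S) & ~(~R & S)) | ~P) & ~Q) | (~~(((R & ~S) | (~R & S)) & P) & Q)   [De Morgan]
≡ ((((~R | ~~S) & ~(~R & S)) | ~P) & ~Q) | (~~(((R & ~S) | (~R & S)) & P) & Q)   [De Morgan]
≡ ((((~R | S) & ~(~R & S)) | ~P) & ~Q) | (~~(((R & ~S) | (~R & S)) & P) & Q)   [double negation]
≡ ((((~R | S) & (~~R | ~S)) | ~P) & ~Q) | (~~(((R & ~S) | (~R & S)) & P) & Q)   [De Morgan]
≡ ((((~R | S) & (R | ~S)) | ~P) & ~Q) | (~~(((R & ~S) | (~R & S)) & P) & Q)   [double negation]
≡ ((((~R | S) & (R | ~S)) | ~P) & ~Q) | (((R & ~S) | (~R & S)) & P & Q)   [double negation]
≡ (~R & R & ~Q) | (~R & ~S & ~Q) | (S & R & ~Q) | (S & ~S & ~Q) | (~P & ~Q) | (R & ~S & P & Q) | (~R & S & P & Q)   [distribute & over |]
≡ (~R & ~S & ~Q) | (S & R & ~Q) | (~P & ~Q) | (R & ~S & P & Q) | (~R & S & P & Q)   [simplify]

(~R & ~S & ~Q) | (S & R & ~Q) | (~P & ~Q) | (R & ~S & P & Q) | (~R & S & P & Q)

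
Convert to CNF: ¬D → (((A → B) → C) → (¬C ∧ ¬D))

D ∨ ¬C

¬D → (((A → B) → C) → (¬C ∧ ¬D))
⇔ ¬¬D ∨ (((A → B) → C) → (¬C ∧ ¬D))   (eliminate →)
⇔ ¬¬D ∨ ¬((A → B) → C) ∨ (¬C ∧ ¬D)   (eliminate →)
⇔ ¬¬D ∨ ¬(¬(A → B) ∨ C) ∨ (¬C ∧ ¬D)   (eliminate →)
⇔ ¬¬D ∨ ¬(¬(¬A ∨ B) ∨ C) ∨ (¬C ∧ ¬D)   (eliminate →)
⇔ D ∨ ¬(¬(¬A ∨ B) ∨ C) ∨ (¬C ∧ ¬D)   (double negation)
⇔ D ∨ (¬¬(¬A ∨ B) ∧ ¬C) ∨ (¬C ∧ ¬D)   (De Morgan)
⇔ D ∨ ((¬A ∨ B) ∧ ¬C) ∨ (¬C ∧ ¬D)   (double negation)
⇔ (D ∨ ¬A ∨ B ∨ ¬C) ∧ (D ∨ ¬A ∨ B ∨ ¬D) ∧ (D ∨ ¬C ∨ ¬C) ∧ (D ∨ ¬C ∨ ¬D)   (distribute ∨ over ∧)
⇔ D ∨ ¬C   (simplify)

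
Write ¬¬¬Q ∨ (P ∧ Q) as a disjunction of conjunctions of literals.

¬Q ∨ (P ∧ Q)

¬¬¬Q ∨ (P ∧ Q)
= ¬Q ∨ (P ∧ Q)   (double negation)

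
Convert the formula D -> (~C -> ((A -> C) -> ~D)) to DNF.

D -> (~C -> ((A -> C) -> ~D))
= ~D | (~C -> ((A -> C) -> ~D))   (eliminate ->)
= ~D | ~~C | ((A -> C) -> ~D)   (eliminate ->)
= ~D | ~~C | ~(A -> C) | ~D   (eliminate ->)
= ~D | ~~C | ~(~A | C) | ~D   (eliminate ->)
= ~D | C | ~(~A | C) | ~D   (double negation)
= ~D | C | (~~A & ~C) | ~D   (De Morgan)
= ~D | C | (A & ~C) | ~D   (double negation)
= ~D | C | (A & ~C)   (simplify)

~D | C | (A & ~C)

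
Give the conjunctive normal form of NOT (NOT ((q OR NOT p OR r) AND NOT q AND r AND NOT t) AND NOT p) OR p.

(NOT q OR p) AND (r OR p) AND (NOT t OR p)

NOT (NOT ((q OR NOT p OR r) AND NOT q AND r AND NOT t) AND NOT p) OR p
= NOT NOT ((q OR NOT p OR r) AND NOT q AND r AND NOT t) OR NOT NOT p OR p   [De Morgan]
= ((q OR NOT p OR r) AND NOT q AND r AND NOT t) OR NOT NOT p OR p   [double negation]
= ((q OR NOT p OR r) AND NOT q AND r AND NOT t) OR p OR p   [double negation]
= (q OR NOT p OR r OR p OR p) AND (NOT q OR p OR p) AND (r OR p OR p) AND (NOT t OR p OR p)   [distribute OR over AND]
= (NOT q OR p) AND (r OR p) AND (NOT t OR p)   [simplify]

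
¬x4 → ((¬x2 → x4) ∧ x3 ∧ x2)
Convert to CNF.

¬x4 → ((¬x2 → x4) ∧ x3 ∧ x2)
= ¬¬x4 ∨ ((¬x2 → x4) ∧ x3 ∧ x2)   [eliminate →]
= ¬¬x4 ∨ ((¬¬x2 ∨ x4) ∧ x3 ∧ x2)   [eliminate →]
= x4 ∨ ((¬¬x2 ∨ x4) ∧ x3 ∧ x2)   [double negation]
= x4 ∨ ((x2 ∨ x4) ∧ x3 ∧ x2)   [double negation]
= (x4 ∨ x2 ∨ x4) ∧ (x4 ∨ x3) ∧ (x4 ∨ x2)   [distribute ∨ over ∧]
= (x4 ∨ x2) ∧ (x4 ∨ x3)   [simplify]

(x4 ∨ x2) ∧ (x4 ∨ x3)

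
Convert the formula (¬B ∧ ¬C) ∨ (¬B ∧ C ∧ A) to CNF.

¬B ∧ (¬C ∨ A)

(¬B ∧ ¬C) ∨ (¬B ∧ C ∧ A)
≡ (¬B ∨ ¬B) ∧ (¬B ∨ C) ∧ (¬B ∨ A) ∧ (¬C ∨ ¬B) ∧ (¬C ∨ C) ∧ (¬C ∨ A)
≡ ¬B ∧ (¬C ∨ A)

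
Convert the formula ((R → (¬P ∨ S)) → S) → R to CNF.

¬S ∨ R

((R → (¬P ∨ S)) → S) → R
≡ ¬((R → (¬P ∨ S)) → S) ∨ R   [eliminate →]
≡ ¬(¬(R → (¬P ∨ S)) ∨ S) ∨ R   [eliminate →]
≡ ¬(¬(¬R ∨ ¬P ∨ S) ∨ S) ∨ R   [eliminate →]
≡ (¬¬(¬R ∨ ¬P ∨ S) ∧ ¬S) ∨ R   [De Morgan]
≡ ((¬R ∨ ¬P ∨ S) ∧ ¬S) ∨ R   [double negation]
≡ (¬R ∨ ¬P ∨ S ∨ R) ∧ (¬S ∨ R)   [distribute ∨ over ∧]
≡ ¬S ∨ R   [simplify]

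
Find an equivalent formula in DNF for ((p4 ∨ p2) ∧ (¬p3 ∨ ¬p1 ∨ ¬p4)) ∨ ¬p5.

((p4 ∨ p2) ∧ (¬p3 ∨ ¬p1 ∨ ¬p4)) ∨ ¬p5
⇔ (p4 ∧ ¬p3) ∨ (p4 ∧ ¬p1) ∨ (p4 ∧ ¬p4) ∨ (p2 ∧ ¬p3) ∨ (p2 ∧ ¬p1) ∨ (p2 ∧ ¬p4) ∨ ¬p5   [distribute ∧ over ∨]
⇔ (p4 ∧ ¬p3) ∨ (p4 ∧ ¬p1) ∨ (p2 ∧ ¬p3) ∨ (p2 ∧ ¬p1) ∨ (p2 ∧ ¬p4) ∨ ¬p5   [simplify]

(p4 ∧ ¬p3) ∨ (p4 ∧ ¬p1) ∨ (p2 ∧ ¬p3) ∨ (p2 ∧ ¬p1) ∨ (p2 ∧ ¬p4) ∨ ¬p5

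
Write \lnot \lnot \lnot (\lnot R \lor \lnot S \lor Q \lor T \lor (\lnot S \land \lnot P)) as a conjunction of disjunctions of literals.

\lnot \lnot \lnot (\lnot R \lor \lnot S \lor Q \lor T \lor (\lnot S \land \lnot P))
⇔ \lnot (\lnot R \lor \lnot S \lor Q \lor T \lor (\lnot S \land \lnot P))   [double negation]
⇔ \lnot \lnot R \land \lnot \lnot S \land \lnot Q \land \lnot T \land \lnot (\lnot S \land \lnot P)   [De Morgan]
⇔ R \land \lnot \lnot S \land \lnot Q \land \lnot T \land \lnot (\lnot S \land \lnot P)   [double negation]
⇔ R \land S \land \lnot Q \land \lnot T \land \lnot (\lnot S \land \lnot P)   [double negation]
⇔ R \land S \land \lnot Q \land \lnot T \land (\lnot \lnot S \lor \lnot \lnot P)   [De Morgan]
⇔ R \land S \land \lnot Q \land \lnot T \land (S \lor \lnot \lnot P)   [double negation]
⇔ R \land S \land \lnot Q \land \lnot T \land (S \lor P)   [double negation]
⇔ R \land S \land \lnot Q \land \lnot T   [simplify]

R \land S \land \lnot Q \land \lnot T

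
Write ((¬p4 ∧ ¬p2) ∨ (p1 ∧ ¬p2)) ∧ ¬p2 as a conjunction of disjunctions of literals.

((¬p4 ∧ ¬p2) ∨ (p1 ∧ ¬p2)) ∧ ¬p2
= (¬p4 ∨ p1) ∧ (¬p4 ∨ ¬p2) ∧ (¬p2 ∨ p1) ∧ (¬p2 ∨ ¬p2) ∧ ¬p2   [distribute ∨ over ∧]
= (¬p4 ∨ p1) ∧ ¬p2   [simplify]

(¬p4 ∨ p1) ∧ ¬p2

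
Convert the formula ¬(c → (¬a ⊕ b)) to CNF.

¬(c → (¬a ⊕ b))
⇔ ¬(¬c ∨ (¬a ⊕ b))
⇔ ¬(¬c ∨ ((¬a ∨ b) ∧ ¬(¬a ∧ b)))
⇔ ¬¬c ∧ ¬((¬a ∨ b) ∧ ¬(¬a ∧ b))
⇔ c ∧ ¬((¬a ∨ b) ∧ ¬(¬a ∧ b))
⇔ c ∧ (¬(¬a ∨ b) ∨ ¬¬(¬a ∧ b))
⇔ c ∧ ((¬¬a ∧ ¬b) ∨ ¬¬(¬a ∧ b))
⇔ c ∧ ((a ∧ ¬b) ∨ ¬¬(¬a ∧ b))
⇔ c ∧ ((a ∧ ¬b) ∨ (¬a ∧ b))
⇔ c ∧ (a ∨ ¬a) ∧ (a ∨ b) ∧ (¬b ∨ ¬a) ∧ (¬b ∨ b)
⇔ c ∧ (a ∨ b) ∧ (¬b ∨ ¬a)

c ∧ (a ∨ b) ∧ (¬b ∨ ¬a)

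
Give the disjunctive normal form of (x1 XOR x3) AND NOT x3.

x1 AND NOT x3

(x1 XOR x3) AND NOT x3
= ((x1 AND NOT x3) OR (NOT x1 AND x3)) AND NOT x3   [expand XOR]
= (x1 AND NOT x3 AND NOT x3) OR (NOT x1 AND x3 AND NOT x3)   [distribute AND over OR]
= x1 AND NOT x3   [simplify]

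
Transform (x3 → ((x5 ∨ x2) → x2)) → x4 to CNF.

(x3 → ((x5 ∨ x2) → x2)) → x4
≡ ¬(x3 → ((x5 ∨ x2) → x2)) ∨ x4   [eliminate →]
≡ ¬(¬x3 ∨ ((x5 ∨ x2) → x2)) ∨ x4   [eliminate →]
≡ ¬(¬x3 ∨ ¬(x5 ∨ x2) ∨ x2) ∨ x4   [eliminate →]
≡ (¬¬x3 ∧ ¬¬(x5 ∨ x2) ∧ ¬x2) ∨ x4   [De Morgan]
≡ (x3 ∧ ¬¬(x5 ∨ x2) ∧ ¬x2) ∨ x4   [double negation]
≡ (x3 ∧ (x5 ∨ x2) ∧ ¬x2) ∨ x4   [double negation]
≡ (x3 ∨ x4) ∧ (x5 ∨ x2 ∨ x4) ∧ (¬x2 ∨ x4)   [distribute ∨ over ∧]

(x3 ∨ x4) ∧ (x5 ∨ x2 ∨ x4) ∧ (¬x2 ∨ x4)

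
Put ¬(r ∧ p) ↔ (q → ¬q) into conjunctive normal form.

(r ∨ ¬q) ∧ (p ∨ ¬q) ∧ (q ∨ ¬r ∨ ¬p)

¬(r ∧ p) ↔ (q → ¬q)
⇔ (¬(r ∧ p) → (q → ¬q)) ∧ ((q → ¬q) → ¬(r ∧ p))   — eliminate ↔
⇔ (¬¬(r ∧ p) ∨ (q → ¬q)) ∧ ((q → ¬q) → ¬(r ∧ p))   — eliminate →
⇔ (¬¬(r ∧ p) ∨ ¬q ∨ ¬q) ∧ ((q → ¬q) → ¬(r ∧ p))   — eliminate →
⇔ (¬¬(r ∧ p) ∨ ¬q ∨ ¬q) ∧ (¬(q → ¬q) ∨ ¬(r ∧ p))   — eliminate →
⇔ (¬¬(r ∧ p) ∨ ¬q ∨ ¬q) ∧ (¬(¬q ∨ ¬q) ∨ ¬(r ∧ p))   — eliminate →
⇔ ((r ∧ p) ∨ ¬q ∨ ¬q) ∧ (¬(¬q ∨ ¬q) ∨ ¬(r ∧ p))   — double negation
⇔ ((r ∧ p) ∨ ¬q ∨ ¬q) ∧ ((¬¬q ∧ ¬¬q) ∨ ¬(r ∧ p))   — De Morgan
⇔ ((r ∧ p) ∨ ¬q ∨ ¬q) ∧ ((q ∧ ¬¬q) ∨ ¬(r ∧ p))   — double negation
⇔ ((r ∧ p) ∨ ¬q ∨ ¬q) ∧ ((q ∧ q) ∨ ¬(r ∧ p))   — double negation
⇔ ((r ∧ p) ∨ ¬q ∨ ¬q) ∧ ((q ∧ q) ∨ ¬r ∨ ¬p)   — De Morgan
⇔ (r ∨ ¬q ∨ ¬q) ∧ (p ∨ ¬q ∨ ¬q) ∧ (q ∨ ¬r ∨ ¬p) ∧ (q ∨ ¬r ∨ ¬p)   — distribute ∨ over ∧
⇔ (r ∨ ¬q) ∧ (p ∨ ¬q) ∧ (q ∨ ¬r ∨ ¬p)   — simplify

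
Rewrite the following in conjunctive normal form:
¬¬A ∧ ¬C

A ∧ ¬C

¬¬A ∧ ¬C
⇔ A ∧ ¬C   [double negation]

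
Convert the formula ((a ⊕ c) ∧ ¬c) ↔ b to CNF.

(¬a ∨ c ∨ b) ∧ (¬b ∨ a ∨ c) ∧ (¬b ∨ ¬c)

((a ⊕ c) ∧ ¬c) ↔ b
≡ (((a ⊕ c) ∧ ¬c) → b) ∧ (b → ((a ⊕ c) ∧ ¬c))
≡ (¬((a ⊕ c) ∧ ¬c) ∨ b) ∧ (b → ((a ⊕ c) ∧ ¬c))
≡ (¬((a ∨ c) ∧ ¬(a ∧ c) ∧ ¬c) ∨ b) ∧ (b → ((a ⊕ c) ∧ ¬c))
≡ (¬((a ∨ c) ∧ ¬(a ∧ c) ∧ ¬c) ∨ b) ∧ (¬b ∨ ((a ⊕ c) ∧ ¬c))
≡ (¬((a ∨ c) ∧ ¬(a ∧ c) ∧ ¬c) ∨ b) ∧ (¬b ∨ ((a ∨ c) ∧ ¬(a ∧ c) ∧ ¬c))
≡ (¬(a ∨ c) ∨ ¬¬(a ∧ c) ∨ ¬¬c ∨ b) ∧ (¬b ∨ ((a ∨ c) ∧ ¬(a ∧ c) ∧ ¬c))
≡ ((¬a ∧ ¬c) ∨ ¬¬(a ∧ c) ∨ ¬¬c ∨ b) ∧ (¬b ∨ ((a ∨ c) ∧ ¬(a ∧ c) ∧ ¬c))
≡ ((¬a ∧ ¬c) ∨ (a ∧ c) ∨ ¬¬c ∨ b) ∧ (¬b ∨ ((a ∨ c) ∧ ¬(a ∧ c) ∧ ¬c))
≡ ((¬a ∧ ¬c) ∨ (a ∧ c) ∨ c ∨ b) ∧ (¬b ∨ ((a ∨ c) ∧ ¬(a ∧ c) ∧ ¬c))
≡ ((¬a ∧ ¬c) ∨ (a ∧ c) ∨ c ∨ b) ∧ (¬b ∨ ((a ∨ c) ∧ (¬a ∨ ¬c) ∧ ¬c))
≡ (¬a ∨ a ∨ c ∨ b) ∧ (¬a ∨ c ∨ c ∨ b) ∧ (¬c ∨ a ∨ c ∨ b) ∧ (¬c ∨ c ∨ c ∨ b) ∧ (¬b ∨ a ∨ c) ∧ (¬b ∨ ¬a ∨ ¬c) ∧ (¬b ∨ ¬c)
≡ (¬a ∨ c ∨ b) ∧ (¬b ∨ a ∨ c) ∧ (¬b ∨ ¬c)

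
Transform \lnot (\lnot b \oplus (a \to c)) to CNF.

\lnot (\lnot b \oplus (a \to c))
≡ \lnot ((\lnot b \lor (a \to c)) \land \lnot (\lnot b \land (a \to c)))   [expand \oplus]
≡ \lnot ((\lnot b \lor \lnot a \lor c) \land \lnot (\lnot b \land (a \to c)))   [eliminate \to]
≡ \lnot ((\lnot b \lor \lnot a \lor c) \land \lnot (\lnot b \land (\lnot a \lor c)))   [eliminate \to]
≡ \lnot (\lnot b \lor \lnot a \lor c) \lor \lnot \lnot (\lnot b \land (\lnot a \lor c))   [De Morgan]
≡ (\lnot \lnot b \land \lnot \lnot a \land \lnot c) \lor \lnot \lnot (\lnot b \land (\lnot a \lor c))   [De Morgan]
≡ (b \land \lnot \lnot a \land \lnot c) \lor \lnot \lnot (\lnot b \land (\lnot a \lor c))   [double negation]
≡ (b \land a \land \lnot c) \lor \lnot \lnot (\lnot b \land (\lnot a \lor c))   [double negation]
≡ (b \land a \land \lnot c) \lor (\lnot b \land (\lnot a \lor c))   [double negation]
≡ (b \lor \lnot b) \land (b \lor \lnot a \lor c) \land (a \lor \lnot b) \land (a \lor \lnot a \lor c) \land (\lnot c \lor \lnot b) \land (\lnot c \lor \lnot a \lor c)   [distribute \lor over \land]
≡ (b \lor \lnot a \lor c) \land (a \lor \lnot b) \land (\lnot c \lor \lnot b)   [simplify]

(b \lor \lnot a \lor c) \land (a \lor \lnot b) \land (\lnot c \lor \lnot b)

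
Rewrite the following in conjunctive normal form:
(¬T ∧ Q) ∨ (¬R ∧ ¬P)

(¬T ∧ Q) ∨ (¬R ∧ ¬P)
≡ (¬T ∨ ¬R) ∧ (¬T ∨ ¬P) ∧ (Q ∨ ¬R) ∧ (Q ∨ ¬P)   [distribute ∨ over ∧]

(¬T ∨ ¬R) ∧ (¬T ∨ ¬P) ∧ (Q ∨ ¬R) ∧ (Q ∨ ¬P)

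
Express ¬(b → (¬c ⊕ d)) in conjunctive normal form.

¬(b → (¬c ⊕ d))
≡ ¬(¬b ∨ (¬c ⊕ d))   — eliminate →
≡ ¬(¬b ∨ ((¬c ∨ d) ∧ ¬(¬c ∧ d)))   — expand ⊕
≡ ¬¬b ∧ ¬((¬c ∨ d) ∧ ¬(¬c ∧ d))   — De Morgan
≡ b ∧ ¬((¬c ∨ d) ∧ ¬(¬c ∧ d))   — double negation
≡ b ∧ (¬(¬c ∨ d) ∨ ¬¬(¬c ∧ d))   — De Morgan
≡ b ∧ ((¬¬c ∧ ¬d) ∨ ¬¬(¬c ∧ d))   — De Morgan
≡ b ∧ ((c ∧ ¬d) ∨ ¬¬(¬c ∧ d))   — double negation
≡ b ∧ ((c ∧ ¬d) ∨ (¬c ∧ d))   — double negation
≡ b ∧ (c ∨ ¬c) ∧ (c ∨ d) ∧ (¬d ∨ ¬c) ∧ (¬d ∨ d)   — distribute ∨ over ∧
≡ b ∧ (c ∨ d) ∧ (¬d ∨ ¬c)   — simplify

b ∧ (c ∨ d) ∧ (¬d ∨ ¬c)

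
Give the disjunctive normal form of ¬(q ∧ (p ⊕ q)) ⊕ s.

¬(q ∧ (p ⊕ q)) ⊕ s
⇔ (¬(q ∧ (p ⊕ q)) ∧ ¬s) ∨ (¬¬(q ∧ (p ⊕ q)) ∧ s)   [expand ⊕]
⇔ (¬(q ∧ ((p ∧ ¬q) ∨ (¬p ∧ q))) ∧ ¬s) ∨ (¬¬(q ∧ (p ⊕ q)) ∧ s)   [expand ⊕]
⇔ (¬(q ∧ ((p ∧ ¬q) ∨ (¬p ∧ q))) ∧ ¬s) ∨ (¬¬(q ∧ ((p ∧ ¬q) ∨ (¬p ∧ q))) ∧ s)   [expand ⊕]
⇔ ((¬q ∨ ¬((p ∧ ¬q) ∨ (¬p ∧ q))) ∧ ¬s) ∨ (¬¬(q ∧ ((p ∧ ¬q) ∨ (¬p ∧ q))) ∧ s)   [De Morgan]
⇔ ((¬q ∨ (¬(p ∧ ¬q) ∧ ¬(¬p ∧ q))) ∧ ¬s) ∨ (¬¬(q ∧ ((p ∧ ¬q) ∨ (¬p ∧ q))) ∧ s)   [De Morgan]
⇔ ((¬q ∨ ((¬p ∨ ¬¬q) ∧ ¬(¬p ∧ q))) ∧ ¬s) ∨ (¬¬(q ∧ ((p ∧ ¬q) ∨ (¬p ∧ q))) ∧ s)   [De Morgan]
⇔ ((¬q ∨ ((¬p ∨ q) ∧ ¬(¬p ∧ q))) ∧ ¬s) ∨ (¬¬(q ∧ ((p ∧ ¬q) ∨ (¬p ∧ q))) ∧ s)   [double negation]
⇔ ((¬q ∨ ((¬p ∨ q) ∧ (¬¬p ∨ ¬q))) ∧ ¬s) ∨ (¬¬(q ∧ ((p ∧ ¬q) ∨ (¬p ∧ q))) ∧ s)   [De Morgan]
⇔ ((¬q ∨ ((¬p ∨ q) ∧ (p ∨ ¬q))) ∧ ¬s) ∨ (¬¬(q ∧ ((p ∧ ¬q) ∨ (¬p ∧ q))) ∧ s)   [double negation]
⇔ ((¬q ∨ ((¬p ∨ q) ∧ (p ∨ ¬q))) ∧ ¬s) ∨ (q ∧ ((p ∧ ¬q) ∨ (¬p ∧ q)) ∧ s)   [double negation]
⇔ (¬q ∧ ¬s) ∨ (¬p ∧ p ∧ ¬s) ∨ (¬p ∧ ¬q ∧ ¬s) ∨ (q ∧ p ∧ ¬s) ∨ (q ∧ ¬q ∧ ¬s) ∨ (q ∧ p ∧ ¬q ∧ s) ∨ (q ∧ ¬p ∧ q ∧ s)   [distribute ∧ over ∨]
⇔ (¬q ∧ ¬s) ∨ (q ∧ p ∧ ¬s) ∨ (q ∧ ¬p ∧ s)   [simplify]

(¬q ∧ ¬s) ∨ (q ∧ p ∧ ¬s) ∨ (q ∧ ¬p ∧ s)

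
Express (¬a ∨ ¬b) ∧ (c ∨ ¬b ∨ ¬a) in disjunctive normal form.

¬a ∨ ¬b

(¬a ∨ ¬b) ∧ (c ∨ ¬b ∨ ¬a)
≡ (¬a ∧ c) ∨ (¬a ∧ ¬b) ∨ (¬a ∧ ¬a) ∨ (¬b ∧ c) ∨ (¬b ∧ ¬b) ∨ (¬b ∧ ¬a)   [distribute ∧ over ∨]
≡ ¬a ∨ ¬b   [simplify]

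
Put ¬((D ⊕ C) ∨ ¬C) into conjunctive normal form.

(¬C ∨ D) ∧ C

¬((D ⊕ C) ∨ ¬C)
⇔ ¬(((D ∨ C) ∧ ¬(D ∧ C)) ∨ ¬C)   (expand ⊕)
⇔ ¬((D ∨ C) ∧ ¬(D ∧ C)) ∧ ¬¬C   (De Morgan)
⇔ (¬(D ∨ C) ∨ ¬¬(D ∧ C)) ∧ ¬¬C   (De Morgan)
⇔ ((¬D ∧ ¬C) ∨ ¬¬(D ∧ C)) ∧ ¬¬C   (De Morgan)
⇔ ((¬D ∧ ¬C) ∨ (D ∧ C)) ∧ ¬¬C   (double negation)
⇔ ((¬D ∧ ¬C) ∨ (D ∧ C)) ∧ C   (double negation)
⇔ (¬D ∨ D) ∧ (¬D ∨ C) ∧ (¬C ∨ D) ∧ (¬C ∨ C) ∧ C   (distribute ∨ over ∧)
⇔ (¬C ∨ D) ∧ C   (simplify)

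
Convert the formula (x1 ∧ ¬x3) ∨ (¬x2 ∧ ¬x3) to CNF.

(x1 ∧ ¬x3) ∨ (¬x2 ∧ ¬x3)
= (x1 ∨ ¬x2) ∧ (x1 ∨ ¬x3) ∧ (¬x3 ∨ ¬x2) ∧ (¬x3 ∨ ¬x3)
= (x1 ∨ ¬x2) ∧ ¬x3

(x1 ∨ ¬x2) ∧ ¬x3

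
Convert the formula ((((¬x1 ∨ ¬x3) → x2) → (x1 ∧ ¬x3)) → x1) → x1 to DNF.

(¬x1 ∧ ¬x2) ∨ x1

((((¬x1 ∨ ¬x3) → x2) → (x1 ∧ ¬x3)) → x1) → x1
= ¬((((¬x1 ∨ ¬x3) → x2) → (x1 ∧ ¬x3)) → x1) ∨ x1   [eliminate →]
= ¬(¬(((¬x1 ∨ ¬x3) → x2) → (x1 ∧ ¬x3)) ∨ x1) ∨ x1   [eliminate →]
= ¬(¬(¬((¬x1 ∨ ¬x3) → x2) ∨ (x1 ∧ ¬x3)) ∨ x1) ∨ x1   [eliminate →]
= ¬(¬(¬(¬(¬x1 ∨ ¬x3) ∨ x2) ∨ (x1 ∧ ¬x3)) ∨ x1) ∨ x1   [eliminate →]
= (¬¬(¬(¬(¬x1 ∨ ¬x3) ∨ x2) ∨ (x1 ∧ ¬x3)) ∧ ¬x1) ∨ x1   [De Morgan]
= ((¬(¬(¬x1 ∨ ¬x3) ∨ x2) ∨ (x1 ∧ ¬x3)) ∧ ¬x1) ∨ x1   [double negation]
= (((¬¬(¬x1 ∨ ¬x3) ∧ ¬x2) ∨ (x1 ∧ ¬x3)) ∧ ¬x1) ∨ x1   [De Morgan]
= ((((¬x1 ∨ ¬x3) ∧ ¬x2) ∨ (x1 ∧ ¬x3)) ∧ ¬x1) ∨ x1   [double negation]
= (¬x1 ∧ ¬x2 ∧ ¬x1) ∨ (¬x3 ∧ ¬x2 ∧ ¬x1) ∨ (x1 ∧ ¬x3 ∧ ¬x1) ∨ x1   [distribute ∧ over ∨]
= (¬x1 ∧ ¬x2) ∨ x1   [simplify]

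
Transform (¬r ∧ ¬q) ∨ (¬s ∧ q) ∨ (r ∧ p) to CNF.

(¬r ∧ ¬q) ∨ (¬s ∧ q) ∨ (r ∧ p)
⇔ (¬r ∨ ¬s ∨ r) ∧ (¬r ∨ ¬s ∨ p) ∧ (¬r ∨ q ∨ r) ∧ (¬r ∨ q ∨ p) ∧ (¬q ∨ ¬s ∨ r) ∧ (¬q ∨ ¬s ∨ p) ∧ (¬q ∨ q ∨ r) ∧ (¬q ∨ q ∨ p)
⇔ (¬r ∨ ¬s ∨ p) ∧ (¬r ∨ q ∨ p) ∧ (¬q ∨ ¬s ∨ r) ∧ (¬q ∨ ¬s ∨ p)

(¬r ∨ ¬s ∨ p) ∧ (¬r ∨ q ∨ p) ∧ (¬q ∨ ¬s ∨ r) ∧ (¬q ∨ ¬s ∨ p)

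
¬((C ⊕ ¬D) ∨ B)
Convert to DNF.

¬((C ⊕ ¬D) ∨ B)
≡ ¬((C ∧ ¬¬D) ∨ (¬C ∧ ¬D) ∨ B)   [expand ⊕]
≡ ¬(C ∧ ¬¬D) ∧ ¬(¬C ∧ ¬D) ∧ ¬B   [De Morgan]
≡ (¬C ∨ ¬¬¬D) ∧ ¬(¬C ∧ ¬D) ∧ ¬B   [De Morgan]
≡ (¬C ∨ ¬D) ∧ ¬(¬C ∧ ¬D) ∧ ¬B   [double negation]
≡ (¬C ∨ ¬D) ∧ (¬¬C ∨ ¬¬D) ∧ ¬B   [De Morgan]
≡ (¬C ∨ ¬D) ∧ (C ∨ ¬¬D) ∧ ¬B   [double negation]
≡ (¬C ∨ ¬D) ∧ (C ∨ D) ∧ ¬B   [double negation]
≡ (¬C ∧ C ∧ ¬B) ∨ (¬C ∧ D ∧ ¬B) ∨ (¬D ∧ C ∧ ¬B) ∨ (¬D ∧ D ∧ ¬B)   [distribute ∧ over ∨]
≡ (¬C ∧ D ∧ ¬B) ∨ (¬D ∧ C ∧ ¬B)   [simplify]

(¬C ∧ D ∧ ¬B) ∨ (¬D ∧ C ∧ ¬B)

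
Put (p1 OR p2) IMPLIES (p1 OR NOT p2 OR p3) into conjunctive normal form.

(p1 OR p2) IMPLIES (p1 OR NOT p2 OR p3)
⇔ NOT (p1 OR p2) OR p1 OR NOT p2 OR p3   — eliminate IMPLIES
⇔ (NOT p1 AND NOT p2) OR p1 OR NOT p2 OR p3   — De Morgan
⇔ (NOT p1 OR p1 OR NOT p2 OR p3) AND (NOT p2 OR p1 OR NOT p2 OR p3)   — distribute OR over AND
⇔ NOT p2 OR p1 OR p3   — simplify

NOT p2 OR p1 OR p3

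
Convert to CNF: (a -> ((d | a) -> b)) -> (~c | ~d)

(a -> ((d | a) -> b)) -> (~c | ~d)
⇔ ~(a -> ((d | a) -> b)) | ~c | ~d   [eliminate ->]
⇔ ~(~a | ((d | a) -> b)) | ~c | ~d   [eliminate ->]
⇔ ~(~a | ~(d | a) | b) | ~c | ~d   [eliminate ->]
⇔ (~~a & ~~(d | a) & ~b) | ~c | ~d   [De Morgan]
⇔ (a & ~~(d | a) & ~b) | ~c | ~d   [double negation]
⇔ (a & (d | a) & ~b) | ~c | ~d   [double negation]
⇔ (a | ~c | ~d) & (d | a | ~c | ~d) & (~b | ~c | ~d)   [distribute | over &]
⇔ (a | ~c | ~d) & (~b | ~c | ~d)   [simplify]

(a | ~c | ~d) & (~b | ~c | ~d)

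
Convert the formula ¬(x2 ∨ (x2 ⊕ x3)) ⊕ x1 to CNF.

¬(x2 ∨ (x2 ⊕ x3)) ⊕ x1
= (¬(x2 ∨ (x2 ⊕ x3)) ∨ x1) ∧ ¬(¬(x2 ∨ (x2 ⊕ x3)) ∧ x1)   (expand ⊕)
= (¬(x2 ∨ ((x2 ∨ x3) ∧ ¬(x2 ∧ x3))) ∨ x1) ∧ ¬(¬(x2 ∨ (x2 ⊕ x3)) ∧ x1)   (expand ⊕)
= (¬(x2 ∨ ((x2 ∨ x3) ∧ ¬(x2 ∧ x3))) ∨ x1) ∧ ¬(¬(x2 ∨ ((x2 ∨ x3) ∧ ¬(x2 ∧ x3))) ∧ x1)   (expand ⊕)
= ((¬x2 ∧ ¬((x2 ∨ x3) ∧ ¬(x2 ∧ x3))) ∨ x1) ∧ ¬(¬(x2 ∨ ((x2 ∨ x3) ∧ ¬(x2 ∧ x3))) ∧ x1)   (De Morgan)
= ((¬x2 ∧ (¬(x2 ∨ x3) ∨ ¬¬(x2 ∧ x3))) ∨ x1) ∧ ¬(¬(x2 ∨ ((x2 ∨ x3) ∧ ¬(x2 ∧ x3))) ∧ x1)   (De Morgan)
= ((¬x2 ∧ ((¬x2 ∧ ¬x3) ∨ ¬¬(x2 ∧ x3))) ∨ x1) ∧ ¬(¬(x2 ∨ ((x2 ∨ x3) ∧ ¬(x2 ∧ x3))) ∧ x1)   (De Morgan)
= ((¬x2 ∧ ((¬x2 ∧ ¬x3) ∨ (x2 ∧ x3))) ∨ x1) ∧ ¬(¬(x2 ∨ ((x2 ∨ x3) ∧ ¬(x2 ∧ x3))) ∧ x1)   (double negation)
= ((¬x2 ∧ ((¬x2 ∧ ¬x3) ∨ (x2 ∧ x3))) ∨ x1) ∧ (¬¬(x2 ∨ ((x2 ∨ x3) ∧ ¬(x2 ∧ x3))) ∨ ¬x1)   (De Morgan)
= ((¬x2 ∧ ((¬x2 ∧ ¬x3) ∨ (x2 ∧ x3))) ∨ x1) ∧ (x2 ∨ ((x2 ∨ x3) ∧ ¬(x2 ∧ x3)) ∨ ¬x1)   (double negation)
= ((¬x2 ∧ ((¬x2 ∧ ¬x3) ∨ (x2 ∧ x3))) ∨ x1) ∧ (x2 ∨ ((x2 ∨ x3) ∧ (¬x2 ∨ ¬x3)) ∨ ¬x1)   (De Morgan)
= (¬x2 ∨ x1) ∧ (¬x2 ∨ x2 ∨ x1) ∧ (¬x2 ∨ x3 ∨ x1) ∧ (¬x3 ∨ x2 ∨ x1) ∧ (¬x3 ∨ x3 ∨ x1) ∧ (x2 ∨ x2 ∨ x3 ∨ ¬x1) ∧ (x2 ∨ ¬x2 ∨ ¬x3 ∨ ¬x1)   (distribute ∨ over ∧)
= (¬x2 ∨ x1) ∧ (¬x3 ∨ x2 ∨ x1) ∧ (x2 ∨ x3 ∨ ¬x1)   (simplify)

(¬x2 ∨ x1) ∧ (¬x3 ∨ x2 ∨ x1) ∧ (x2 ∨ x3 ∨ ¬x1)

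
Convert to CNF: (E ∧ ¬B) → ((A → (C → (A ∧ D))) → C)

¬E ∨ B ∨ C

(E ∧ ¬B) → ((A → (C → (A ∧ D))) → C)
≡ ¬(E ∧ ¬B) ∨ ((A → (C → (A ∧ D))) → C)
≡ ¬(E ∧ ¬B) ∨ ¬(A → (C → (A ∧ D))) ∨ C
≡ ¬(E ∧ ¬B) ∨ ¬(¬A ∨ (C → (A ∧ D))) ∨ C
≡ ¬(E ∧ ¬B) ∨ ¬(¬A ∨ ¬C ∨ (A ∧ D)) ∨ C
≡ ¬E ∨ ¬¬B ∨ ¬(¬A ∨ ¬C ∨ (A ∧ D)) ∨ C
≡ ¬E ∨ B ∨ ¬(¬A ∨ ¬C ∨ (A ∧ D)) ∨ C
≡ ¬E ∨ B ∨ (¬¬A ∧ ¬¬C ∧ ¬(A ∧ D)) ∨ C
≡ ¬E ∨ B ∨ (A ∧ ¬¬C ∧ ¬(A ∧ D)) ∨ C
≡ ¬E ∨ B ∨ (A ∧ C ∧ ¬(A ∧ D)) ∨ C
≡ ¬E ∨ B ∨ (A ∧ C ∧ (¬A ∨ ¬D)) ∨ C
≡ (¬E ∨ B ∨ A ∨ C) ∧ (¬E ∨ B ∨ C ∨ C) ∧ (¬E ∨ B ∨ ¬A ∨ ¬D ∨ C)
≡ ¬E ∨ B ∨ C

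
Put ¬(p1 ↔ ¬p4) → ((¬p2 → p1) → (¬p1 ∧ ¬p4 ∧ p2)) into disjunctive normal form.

(¬p1 ∧ p4) ∨ (¬p4 ∧ p1) ∨ (¬p2 ∧ ¬p1) ∨ (¬p1 ∧ ¬p4 ∧ p2)

¬(p1 ↔ ¬p4) → ((¬p2 → p1) → (¬p1 ∧ ¬p4 ∧ p2))
⇔ ¬¬(p1 ↔ ¬p4) ∨ ((¬p2 → p1) → (¬p1 ∧ ¬p4 ∧ p2))   — eliminate →
⇔ ¬¬((p1 → ¬p4) ∧ (¬p4 → p1)) ∨ ((¬p2 → p1) → (¬p1 ∧ ¬p4 ∧ p2))   — eliminate ↔
⇔ ¬¬((¬p1 ∨ ¬p4) ∧ (¬p4 → p1)) ∨ ((¬p2 → p1) → (¬p1 ∧ ¬p4 ∧ p2))   — eliminate →
⇔ ¬¬((¬p1 ∨ ¬p4) ∧ (¬¬p4 ∨ p1)) ∨ ((¬p2 → p1) → (¬p1 ∧ ¬p4 ∧ p2))   — eliminate →
⇔ ¬¬((¬p1 ∨ ¬p4) ∧ (¬¬p4 ∨ p1)) ∨ ¬(¬p2 → p1) ∨ (¬p1 ∧ ¬p4 ∧ p2)   — eliminate →
⇔ ¬¬((¬p1 ∨ ¬p4) ∧ (¬¬p4 ∨ p1)) ∨ ¬(¬¬p2 ∨ p1) ∨ (¬p1 ∧ ¬p4 ∧ p2)   — eliminate →
⇔ ((¬p1 ∨ ¬p4) ∧ (¬¬p4 ∨ p1)) ∨ ¬(¬¬p2 ∨ p1) ∨ (¬p1 ∧ ¬p4 ∧ p2)   — double negation
⇔ ((¬p1 ∨ ¬p4) ∧ (p4 ∨ p1)) ∨ ¬(¬¬p2 ∨ p1) ∨ (¬p1 ∧ ¬p4 ∧ p2)   — double negation
⇔ ((¬p1 ∨ ¬p4) ∧ (p4 ∨ p1)) ∨ (¬¬¬p2 ∧ ¬p1) ∨ (¬p1 ∧ ¬p4 ∧ p2)   — De Morgan
⇔ ((¬p1 ∨ ¬p4) ∧ (p4 ∨ p1)) ∨ (¬p2 ∧ ¬p1) ∨ (¬p1 ∧ ¬p4 ∧ p2)   — double negation
⇔ (¬p1 ∧ p4) ∨ (¬p1 ∧ p1) ∨ (¬p4 ∧ p4) ∨ (¬p4 ∧ p1) ∨ (¬p2 ∧ ¬p1) ∨ (¬p1 ∧ ¬p4 ∧ p2)   — distribute ∧ over ∨
⇔ (¬p1 ∧ p4) ∨ (¬p4 ∧ p1) ∨ (¬p2 ∧ ¬p1) ∨ (¬p1 ∧ ¬p4 ∧ p2)   — simplify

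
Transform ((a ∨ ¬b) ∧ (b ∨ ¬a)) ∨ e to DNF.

(a ∧ b) ∨ (¬b ∧ ¬a) ∨ e

((a ∨ ¬b) ∧ (b ∨ ¬a)) ∨ e
= (a ∧ b) ∨ (a ∧ ¬a) ∨ (¬b ∧ b) ∨ (¬b ∧ ¬a) ∨ e
= (a ∧ b) ∨ (¬b ∧ ¬a) ∨ e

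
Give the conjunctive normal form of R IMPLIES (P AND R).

NOT R OR P

R IMPLIES (P AND R)
≡ NOT R OR (P AND R)   (eliminate IMPLIES)
≡ (NOT R OR P) AND (NOT R OR R)   (distribute OR over AND)
≡ NOT R OR P   (simplify)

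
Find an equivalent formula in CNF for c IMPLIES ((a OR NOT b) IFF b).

c IMPLIES ((a OR NOT b) IFF b)
≡ NOT c OR ((a OR NOT b) IFF b)   (eliminate IMPLIES)
≡ NOT c OR (((a OR NOT b) IMPLIES b) AND (b IMPLIES (a OR NOT b)))   (eliminate IFF)
≡ NOT c OR ((NOT (a OR NOT b) OR b) AND (b IMPLIES (a OR NOT b)))   (eliminate IMPLIES)
≡ NOT c OR ((NOT (a OR NOT b) OR b) AND (NOT b OR a OR NOT b))   (eliminate IMPLIES)
≡ NOT c OR (((NOT a AND NOT NOT b) OR b) AND (NOT b OR a OR NOT b))   (De Morgan)
≡ NOT c OR (((NOT a AND b) OR b) AND (NOT b OR a OR NOT b))   (double negation)
≡ (NOT c OR NOT a OR b) AND (NOT c OR b OR b) AND (NOT c OR NOT b OR a OR NOT b)   (distribute OR over AND)
≡ (NOT c OR b) AND (NOT c OR NOT b OR a)   (simplify)

(NOT c OR b) AND (NOT c OR NOT b OR a)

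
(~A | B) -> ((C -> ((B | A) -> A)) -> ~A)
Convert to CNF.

~B | ~A

(~A | B) -> ((C -> ((B | A) -> A)) -> ~A)
≡ ~(~A | B) | ((C -> ((B | A) -> A)) -> ~A)   — eliminate ->
≡ ~(~A | B) | ~(C -> ((B | A) -> A)) | ~A   — eliminate ->
≡ ~(~A | B) | ~(~C | ((B | A) -> A)) | ~A   — eliminate ->
≡ ~(~A | B) | ~(~C | ~(B | A) | A) | ~A   — eliminate ->
≡ (~~A & ~B) | ~(~C | ~(B | A) | A) | ~A   — De Morgan
≡ (A & ~B) | ~(~C | ~(B | A) | A) | ~A   — double negation
≡ (A & ~B) | (~~C & ~~(B | A) & ~A) | ~A   — De Morgan
≡ (A & ~B) | (C & ~~(B | A) & ~A) | ~A   — double negation
≡ (A & ~B) | (C & (B | A) & ~A) | ~A   — double negation
≡ (A | C | ~A) & (A | B | A | ~A) & (A | ~A | ~A) & (~B | C | ~A) & (~B | B | A | ~A) & (~B | ~A | ~A)   — distribute | over &
≡ ~B | ~A   — simplify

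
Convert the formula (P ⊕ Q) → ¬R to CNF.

(¬P ∨ Q ∨ ¬R) ∧ (¬Q ∨ P ∨ ¬R)

(P ⊕ Q) → ¬R
≡ ¬(P ⊕ Q) ∨ ¬R
≡ ¬((P ∨ Q) ∧ ¬(P ∧ Q)) ∨ ¬R
≡ ¬(P ∨ Q) ∨ ¬¬(P ∧ Q) ∨ ¬R
≡ (¬P ∧ ¬Q) ∨ ¬¬(P ∧ Q) ∨ ¬R
≡ (¬P ∧ ¬Q) ∨ (P ∧ Q) ∨ ¬R
≡ (¬P ∨ P ∨ ¬R) ∧ (¬P ∨ Q ∨ ¬R) ∧ (¬Q ∨ P ∨ ¬R) ∧ (¬Q ∨ Q ∨ ¬R)
≡ (¬P ∨ Q ∨ ¬R) ∧ (¬Q ∨ P ∨ ¬R)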